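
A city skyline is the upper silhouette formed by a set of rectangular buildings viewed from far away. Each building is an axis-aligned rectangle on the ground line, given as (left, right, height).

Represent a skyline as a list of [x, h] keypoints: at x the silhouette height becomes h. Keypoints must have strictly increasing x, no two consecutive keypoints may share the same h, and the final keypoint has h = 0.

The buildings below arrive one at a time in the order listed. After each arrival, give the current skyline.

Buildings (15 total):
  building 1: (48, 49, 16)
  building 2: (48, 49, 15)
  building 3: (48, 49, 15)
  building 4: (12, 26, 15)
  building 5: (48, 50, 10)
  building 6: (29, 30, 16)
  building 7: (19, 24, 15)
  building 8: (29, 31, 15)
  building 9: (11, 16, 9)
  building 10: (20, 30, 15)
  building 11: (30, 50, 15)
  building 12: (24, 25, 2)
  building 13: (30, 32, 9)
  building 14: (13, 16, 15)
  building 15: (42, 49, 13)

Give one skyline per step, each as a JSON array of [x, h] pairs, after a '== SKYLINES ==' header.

== SKYLINES ==
[[48,16],[49,0]]
[[48,16],[49,0]]
[[48,16],[49,0]]
[[12,15],[26,0],[48,16],[49,0]]
[[12,15],[26,0],[48,16],[49,10],[50,0]]
[[12,15],[26,0],[29,16],[30,0],[48,16],[49,10],[50,0]]
[[12,15],[26,0],[29,16],[30,0],[48,16],[49,10],[50,0]]
[[12,15],[26,0],[29,16],[30,15],[31,0],[48,16],[49,10],[50,0]]
[[11,9],[12,15],[26,0],[29,16],[30,15],[31,0],[48,16],[49,10],[50,0]]
[[11,9],[12,15],[29,16],[30,15],[31,0],[48,16],[49,10],[50,0]]
[[11,9],[12,15],[29,16],[30,15],[48,16],[49,15],[50,0]]
[[11,9],[12,15],[29,16],[30,15],[48,16],[49,15],[50,0]]
[[11,9],[12,15],[29,16],[30,15],[48,16],[49,15],[50,0]]
[[11,9],[12,15],[29,16],[30,15],[48,16],[49,15],[50,0]]
[[11,9],[12,15],[29,16],[30,15],[48,16],[49,15],[50,0]]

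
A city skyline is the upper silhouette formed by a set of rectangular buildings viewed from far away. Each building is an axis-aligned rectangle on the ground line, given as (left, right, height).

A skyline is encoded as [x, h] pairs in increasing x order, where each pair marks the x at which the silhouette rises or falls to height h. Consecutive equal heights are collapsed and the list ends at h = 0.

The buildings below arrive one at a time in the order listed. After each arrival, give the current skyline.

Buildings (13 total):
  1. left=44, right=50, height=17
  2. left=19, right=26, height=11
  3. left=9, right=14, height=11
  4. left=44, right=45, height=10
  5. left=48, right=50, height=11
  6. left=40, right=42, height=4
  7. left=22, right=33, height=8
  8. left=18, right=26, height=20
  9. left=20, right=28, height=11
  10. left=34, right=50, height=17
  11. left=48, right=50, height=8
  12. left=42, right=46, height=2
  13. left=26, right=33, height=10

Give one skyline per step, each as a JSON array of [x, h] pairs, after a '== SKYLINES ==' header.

== SKYLINES ==
[[44,17],[50,0]]
[[19,11],[26,0],[44,17],[50,0]]
[[9,11],[14,0],[19,11],[26,0],[44,17],[50,0]]
[[9,11],[14,0],[19,11],[26,0],[44,17],[50,0]]
[[9,11],[14,0],[19,11],[26,0],[44,17],[50,0]]
[[9,11],[14,0],[19,11],[26,0],[40,4],[42,0],[44,17],[50,0]]
[[9,11],[14,0],[19,11],[26,8],[33,0],[40,4],[42,0],[44,17],[50,0]]
[[9,11],[14,0],[18,20],[26,8],[33,0],[40,4],[42,0],[44,17],[50,0]]
[[9,11],[14,0],[18,20],[26,11],[28,8],[33,0],[40,4],[42,0],[44,17],[50,0]]
[[9,11],[14,0],[18,20],[26,11],[28,8],[33,0],[34,17],[50,0]]
[[9,11],[14,0],[18,20],[26,11],[28,8],[33,0],[34,17],[50,0]]
[[9,11],[14,0],[18,20],[26,11],[28,8],[33,0],[34,17],[50,0]]
[[9,11],[14,0],[18,20],[26,11],[28,10],[33,0],[34,17],[50,0]]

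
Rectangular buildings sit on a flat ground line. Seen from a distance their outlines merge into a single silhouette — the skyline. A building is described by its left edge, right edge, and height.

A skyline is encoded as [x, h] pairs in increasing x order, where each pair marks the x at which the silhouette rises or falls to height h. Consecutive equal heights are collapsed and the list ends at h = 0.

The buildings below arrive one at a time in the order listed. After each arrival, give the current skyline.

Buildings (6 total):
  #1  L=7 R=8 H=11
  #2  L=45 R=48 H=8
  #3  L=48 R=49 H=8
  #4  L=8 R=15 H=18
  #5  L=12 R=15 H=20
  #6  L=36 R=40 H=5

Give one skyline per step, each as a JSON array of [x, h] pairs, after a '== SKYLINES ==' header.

== SKYLINES ==
[[7,11],[8,0]]
[[7,11],[8,0],[45,8],[48,0]]
[[7,11],[8,0],[45,8],[49,0]]
[[7,11],[8,18],[15,0],[45,8],[49,0]]
[[7,11],[8,18],[12,20],[15,0],[45,8],[49,0]]
[[7,11],[8,18],[12,20],[15,0],[36,5],[40,0],[45,8],[49,0]]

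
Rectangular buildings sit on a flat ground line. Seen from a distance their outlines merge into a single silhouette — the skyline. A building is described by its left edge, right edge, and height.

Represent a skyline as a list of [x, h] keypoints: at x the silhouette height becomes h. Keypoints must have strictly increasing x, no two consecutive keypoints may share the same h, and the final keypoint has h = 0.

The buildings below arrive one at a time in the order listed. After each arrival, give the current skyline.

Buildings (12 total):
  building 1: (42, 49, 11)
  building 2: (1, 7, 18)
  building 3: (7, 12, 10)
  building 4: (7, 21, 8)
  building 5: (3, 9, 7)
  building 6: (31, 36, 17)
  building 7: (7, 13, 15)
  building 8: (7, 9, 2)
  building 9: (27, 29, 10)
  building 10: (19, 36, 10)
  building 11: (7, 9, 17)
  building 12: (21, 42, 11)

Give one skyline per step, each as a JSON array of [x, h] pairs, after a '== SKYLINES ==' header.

== SKYLINES ==
[[42,11],[49,0]]
[[1,18],[7,0],[42,11],[49,0]]
[[1,18],[7,10],[12,0],[42,11],[49,0]]
[[1,18],[7,10],[12,8],[21,0],[42,11],[49,0]]
[[1,18],[7,10],[12,8],[21,0],[42,11],[49,0]]
[[1,18],[7,10],[12,8],[21,0],[31,17],[36,0],[42,11],[49,0]]
[[1,18],[7,15],[13,8],[21,0],[31,17],[36,0],[42,11],[49,0]]
[[1,18],[7,15],[13,8],[21,0],[31,17],[36,0],[42,11],[49,0]]
[[1,18],[7,15],[13,8],[21,0],[27,10],[29,0],[31,17],[36,0],[42,11],[49,0]]
[[1,18],[7,15],[13,8],[19,10],[31,17],[36,0],[42,11],[49,0]]
[[1,18],[7,17],[9,15],[13,8],[19,10],[31,17],[36,0],[42,11],[49,0]]
[[1,18],[7,17],[9,15],[13,8],[19,10],[21,11],[31,17],[36,11],[49,0]]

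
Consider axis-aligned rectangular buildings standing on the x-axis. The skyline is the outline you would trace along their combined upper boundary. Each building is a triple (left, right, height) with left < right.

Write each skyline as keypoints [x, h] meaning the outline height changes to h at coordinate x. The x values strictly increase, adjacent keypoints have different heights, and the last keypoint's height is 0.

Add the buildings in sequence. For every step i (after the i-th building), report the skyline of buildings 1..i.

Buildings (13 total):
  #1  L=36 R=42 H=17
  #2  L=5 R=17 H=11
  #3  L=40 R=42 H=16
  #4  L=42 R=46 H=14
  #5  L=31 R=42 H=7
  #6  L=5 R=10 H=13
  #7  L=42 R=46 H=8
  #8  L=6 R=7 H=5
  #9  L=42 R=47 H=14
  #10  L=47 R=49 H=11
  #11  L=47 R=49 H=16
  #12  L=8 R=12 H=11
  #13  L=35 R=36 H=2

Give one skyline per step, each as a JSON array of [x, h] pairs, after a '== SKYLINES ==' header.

== SKYLINES ==
[[36,17],[42,0]]
[[5,11],[17,0],[36,17],[42,0]]
[[5,11],[17,0],[36,17],[42,0]]
[[5,11],[17,0],[36,17],[42,14],[46,0]]
[[5,11],[17,0],[31,7],[36,17],[42,14],[46,0]]
[[5,13],[10,11],[17,0],[31,7],[36,17],[42,14],[46,0]]
[[5,13],[10,11],[17,0],[31,7],[36,17],[42,14],[46,0]]
[[5,13],[10,11],[17,0],[31,7],[36,17],[42,14],[46,0]]
[[5,13],[10,11],[17,0],[31,7],[36,17],[42,14],[47,0]]
[[5,13],[10,11],[17,0],[31,7],[36,17],[42,14],[47,11],[49,0]]
[[5,13],[10,11],[17,0],[31,7],[36,17],[42,14],[47,16],[49,0]]
[[5,13],[10,11],[17,0],[31,7],[36,17],[42,14],[47,16],[49,0]]
[[5,13],[10,11],[17,0],[31,7],[36,17],[42,14],[47,16],[49,0]]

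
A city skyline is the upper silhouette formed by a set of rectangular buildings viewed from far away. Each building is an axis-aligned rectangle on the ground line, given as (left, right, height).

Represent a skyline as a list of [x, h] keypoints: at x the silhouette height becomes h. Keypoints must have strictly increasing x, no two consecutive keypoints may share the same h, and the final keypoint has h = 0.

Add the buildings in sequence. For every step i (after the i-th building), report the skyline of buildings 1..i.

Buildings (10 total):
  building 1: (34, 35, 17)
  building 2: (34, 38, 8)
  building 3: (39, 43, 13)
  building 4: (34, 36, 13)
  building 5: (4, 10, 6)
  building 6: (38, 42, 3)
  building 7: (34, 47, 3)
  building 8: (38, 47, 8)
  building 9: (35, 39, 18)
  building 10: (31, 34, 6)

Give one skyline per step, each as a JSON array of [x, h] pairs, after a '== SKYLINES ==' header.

== SKYLINES ==
[[34,17],[35,0]]
[[34,17],[35,8],[38,0]]
[[34,17],[35,8],[38,0],[39,13],[43,0]]
[[34,17],[35,13],[36,8],[38,0],[39,13],[43,0]]
[[4,6],[10,0],[34,17],[35,13],[36,8],[38,0],[39,13],[43,0]]
[[4,6],[10,0],[34,17],[35,13],[36,8],[38,3],[39,13],[43,0]]
[[4,6],[10,0],[34,17],[35,13],[36,8],[38,3],[39,13],[43,3],[47,0]]
[[4,6],[10,0],[34,17],[35,13],[36,8],[39,13],[43,8],[47,0]]
[[4,6],[10,0],[34,17],[35,18],[39,13],[43,8],[47,0]]
[[4,6],[10,0],[31,6],[34,17],[35,18],[39,13],[43,8],[47,0]]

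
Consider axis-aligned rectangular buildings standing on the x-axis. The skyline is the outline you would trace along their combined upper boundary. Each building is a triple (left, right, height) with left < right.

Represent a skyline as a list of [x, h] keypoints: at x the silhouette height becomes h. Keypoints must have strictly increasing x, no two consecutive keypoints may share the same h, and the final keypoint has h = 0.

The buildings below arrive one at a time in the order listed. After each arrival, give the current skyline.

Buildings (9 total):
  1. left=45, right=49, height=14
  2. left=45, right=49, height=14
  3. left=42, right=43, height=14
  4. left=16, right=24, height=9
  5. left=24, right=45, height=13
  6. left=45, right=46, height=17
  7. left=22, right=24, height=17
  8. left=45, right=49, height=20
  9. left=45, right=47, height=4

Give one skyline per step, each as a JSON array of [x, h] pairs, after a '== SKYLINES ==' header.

== SKYLINES ==
[[45,14],[49,0]]
[[45,14],[49,0]]
[[42,14],[43,0],[45,14],[49,0]]
[[16,9],[24,0],[42,14],[43,0],[45,14],[49,0]]
[[16,9],[24,13],[42,14],[43,13],[45,14],[49,0]]
[[16,9],[24,13],[42,14],[43,13],[45,17],[46,14],[49,0]]
[[16,9],[22,17],[24,13],[42,14],[43,13],[45,17],[46,14],[49,0]]
[[16,9],[22,17],[24,13],[42,14],[43,13],[45,20],[49,0]]
[[16,9],[22,17],[24,13],[42,14],[43,13],[45,20],[49,0]]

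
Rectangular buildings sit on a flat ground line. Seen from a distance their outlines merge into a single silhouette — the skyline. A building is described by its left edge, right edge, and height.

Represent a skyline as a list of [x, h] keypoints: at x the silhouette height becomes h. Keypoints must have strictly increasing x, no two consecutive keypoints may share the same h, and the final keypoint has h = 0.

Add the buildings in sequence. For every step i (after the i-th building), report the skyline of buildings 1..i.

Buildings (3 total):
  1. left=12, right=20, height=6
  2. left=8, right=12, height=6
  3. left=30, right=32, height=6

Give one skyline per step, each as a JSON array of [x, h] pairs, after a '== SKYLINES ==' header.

== SKYLINES ==
[[12,6],[20,0]]
[[8,6],[20,0]]
[[8,6],[20,0],[30,6],[32,0]]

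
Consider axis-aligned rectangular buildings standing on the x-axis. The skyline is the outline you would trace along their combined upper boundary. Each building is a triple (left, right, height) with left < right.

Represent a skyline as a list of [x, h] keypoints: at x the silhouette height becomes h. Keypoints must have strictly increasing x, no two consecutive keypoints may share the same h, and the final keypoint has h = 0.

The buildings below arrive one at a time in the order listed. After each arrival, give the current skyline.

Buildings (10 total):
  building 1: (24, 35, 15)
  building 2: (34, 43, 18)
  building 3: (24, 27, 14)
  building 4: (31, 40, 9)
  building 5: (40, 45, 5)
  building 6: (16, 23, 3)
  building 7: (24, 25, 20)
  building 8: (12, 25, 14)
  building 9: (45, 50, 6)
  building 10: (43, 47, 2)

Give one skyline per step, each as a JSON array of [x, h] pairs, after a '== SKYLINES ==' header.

== SKYLINES ==
[[24,15],[35,0]]
[[24,15],[34,18],[43,0]]
[[24,15],[34,18],[43,0]]
[[24,15],[34,18],[43,0]]
[[24,15],[34,18],[43,5],[45,0]]
[[16,3],[23,0],[24,15],[34,18],[43,5],[45,0]]
[[16,3],[23,0],[24,20],[25,15],[34,18],[43,5],[45,0]]
[[12,14],[24,20],[25,15],[34,18],[43,5],[45,0]]
[[12,14],[24,20],[25,15],[34,18],[43,5],[45,6],[50,0]]
[[12,14],[24,20],[25,15],[34,18],[43,5],[45,6],[50,0]]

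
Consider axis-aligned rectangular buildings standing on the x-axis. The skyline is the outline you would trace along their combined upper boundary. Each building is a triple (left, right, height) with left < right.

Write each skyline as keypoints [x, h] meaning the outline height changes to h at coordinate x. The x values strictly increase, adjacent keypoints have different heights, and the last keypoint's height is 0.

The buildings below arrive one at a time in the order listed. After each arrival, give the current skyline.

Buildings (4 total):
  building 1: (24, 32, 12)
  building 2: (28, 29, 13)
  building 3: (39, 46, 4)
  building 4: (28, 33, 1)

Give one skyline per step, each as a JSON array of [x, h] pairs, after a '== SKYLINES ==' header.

== SKYLINES ==
[[24,12],[32,0]]
[[24,12],[28,13],[29,12],[32,0]]
[[24,12],[28,13],[29,12],[32,0],[39,4],[46,0]]
[[24,12],[28,13],[29,12],[32,1],[33,0],[39,4],[46,0]]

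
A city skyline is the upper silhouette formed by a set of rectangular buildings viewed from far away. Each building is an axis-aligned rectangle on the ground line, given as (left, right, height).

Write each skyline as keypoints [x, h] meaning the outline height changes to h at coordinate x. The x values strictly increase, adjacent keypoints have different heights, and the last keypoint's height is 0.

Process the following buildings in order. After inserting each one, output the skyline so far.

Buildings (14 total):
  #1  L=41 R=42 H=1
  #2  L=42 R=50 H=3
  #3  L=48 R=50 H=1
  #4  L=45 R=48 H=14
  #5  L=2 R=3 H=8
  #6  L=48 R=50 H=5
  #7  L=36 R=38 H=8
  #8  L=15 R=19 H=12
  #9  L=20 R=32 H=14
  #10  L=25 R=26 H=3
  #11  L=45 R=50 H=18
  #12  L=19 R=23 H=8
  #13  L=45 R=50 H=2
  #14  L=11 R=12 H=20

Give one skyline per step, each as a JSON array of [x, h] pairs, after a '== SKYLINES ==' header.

== SKYLINES ==
[[41,1],[42,0]]
[[41,1],[42,3],[50,0]]
[[41,1],[42,3],[50,0]]
[[41,1],[42,3],[45,14],[48,3],[50,0]]
[[2,8],[3,0],[41,1],[42,3],[45,14],[48,3],[50,0]]
[[2,8],[3,0],[41,1],[42,3],[45,14],[48,5],[50,0]]
[[2,8],[3,0],[36,8],[38,0],[41,1],[42,3],[45,14],[48,5],[50,0]]
[[2,8],[3,0],[15,12],[19,0],[36,8],[38,0],[41,1],[42,3],[45,14],[48,5],[50,0]]
[[2,8],[3,0],[15,12],[19,0],[20,14],[32,0],[36,8],[38,0],[41,1],[42,3],[45,14],[48,5],[50,0]]
[[2,8],[3,0],[15,12],[19,0],[20,14],[32,0],[36,8],[38,0],[41,1],[42,3],[45,14],[48,5],[50,0]]
[[2,8],[3,0],[15,12],[19,0],[20,14],[32,0],[36,8],[38,0],[41,1],[42,3],[45,18],[50,0]]
[[2,8],[3,0],[15,12],[19,8],[20,14],[32,0],[36,8],[38,0],[41,1],[42,3],[45,18],[50,0]]
[[2,8],[3,0],[15,12],[19,8],[20,14],[32,0],[36,8],[38,0],[41,1],[42,3],[45,18],[50,0]]
[[2,8],[3,0],[11,20],[12,0],[15,12],[19,8],[20,14],[32,0],[36,8],[38,0],[41,1],[42,3],[45,18],[50,0]]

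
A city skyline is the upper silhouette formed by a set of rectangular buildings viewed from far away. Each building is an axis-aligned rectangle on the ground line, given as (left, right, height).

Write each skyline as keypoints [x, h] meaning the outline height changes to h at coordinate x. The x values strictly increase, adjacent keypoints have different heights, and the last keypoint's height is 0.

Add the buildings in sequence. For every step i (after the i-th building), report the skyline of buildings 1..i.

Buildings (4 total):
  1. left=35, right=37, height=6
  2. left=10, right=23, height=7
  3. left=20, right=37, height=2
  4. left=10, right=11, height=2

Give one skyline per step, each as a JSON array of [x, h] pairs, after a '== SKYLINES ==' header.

== SKYLINES ==
[[35,6],[37,0]]
[[10,7],[23,0],[35,6],[37,0]]
[[10,7],[23,2],[35,6],[37,0]]
[[10,7],[23,2],[35,6],[37,0]]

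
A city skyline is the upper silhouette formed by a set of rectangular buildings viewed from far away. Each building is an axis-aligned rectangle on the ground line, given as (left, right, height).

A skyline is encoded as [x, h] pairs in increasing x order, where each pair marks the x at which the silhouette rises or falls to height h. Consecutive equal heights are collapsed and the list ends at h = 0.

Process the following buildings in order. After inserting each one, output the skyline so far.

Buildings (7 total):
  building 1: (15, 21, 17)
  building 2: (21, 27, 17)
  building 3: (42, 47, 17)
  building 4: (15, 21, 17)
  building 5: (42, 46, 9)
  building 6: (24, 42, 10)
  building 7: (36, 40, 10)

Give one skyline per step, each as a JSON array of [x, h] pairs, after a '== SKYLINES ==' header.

== SKYLINES ==
[[15,17],[21,0]]
[[15,17],[27,0]]
[[15,17],[27,0],[42,17],[47,0]]
[[15,17],[27,0],[42,17],[47,0]]
[[15,17],[27,0],[42,17],[47,0]]
[[15,17],[27,10],[42,17],[47,0]]
[[15,17],[27,10],[42,17],[47,0]]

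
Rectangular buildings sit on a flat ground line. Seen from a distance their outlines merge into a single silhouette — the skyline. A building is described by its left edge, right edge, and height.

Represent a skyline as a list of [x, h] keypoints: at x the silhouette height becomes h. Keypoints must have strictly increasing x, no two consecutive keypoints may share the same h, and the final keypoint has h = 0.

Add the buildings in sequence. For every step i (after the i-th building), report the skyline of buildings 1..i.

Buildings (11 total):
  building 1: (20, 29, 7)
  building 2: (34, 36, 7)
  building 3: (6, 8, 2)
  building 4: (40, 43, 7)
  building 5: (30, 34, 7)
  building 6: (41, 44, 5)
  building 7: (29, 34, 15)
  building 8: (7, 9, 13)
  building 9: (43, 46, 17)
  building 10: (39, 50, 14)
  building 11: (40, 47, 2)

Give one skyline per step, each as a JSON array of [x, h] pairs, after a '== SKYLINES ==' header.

== SKYLINES ==
[[20,7],[29,0]]
[[20,7],[29,0],[34,7],[36,0]]
[[6,2],[8,0],[20,7],[29,0],[34,7],[36,0]]
[[6,2],[8,0],[20,7],[29,0],[34,7],[36,0],[40,7],[43,0]]
[[6,2],[8,0],[20,7],[29,0],[30,7],[36,0],[40,7],[43,0]]
[[6,2],[8,0],[20,7],[29,0],[30,7],[36,0],[40,7],[43,5],[44,0]]
[[6,2],[8,0],[20,7],[29,15],[34,7],[36,0],[40,7],[43,5],[44,0]]
[[6,2],[7,13],[9,0],[20,7],[29,15],[34,7],[36,0],[40,7],[43,5],[44,0]]
[[6,2],[7,13],[9,0],[20,7],[29,15],[34,7],[36,0],[40,7],[43,17],[46,0]]
[[6,2],[7,13],[9,0],[20,7],[29,15],[34,7],[36,0],[39,14],[43,17],[46,14],[50,0]]
[[6,2],[7,13],[9,0],[20,7],[29,15],[34,7],[36,0],[39,14],[43,17],[46,14],[50,0]]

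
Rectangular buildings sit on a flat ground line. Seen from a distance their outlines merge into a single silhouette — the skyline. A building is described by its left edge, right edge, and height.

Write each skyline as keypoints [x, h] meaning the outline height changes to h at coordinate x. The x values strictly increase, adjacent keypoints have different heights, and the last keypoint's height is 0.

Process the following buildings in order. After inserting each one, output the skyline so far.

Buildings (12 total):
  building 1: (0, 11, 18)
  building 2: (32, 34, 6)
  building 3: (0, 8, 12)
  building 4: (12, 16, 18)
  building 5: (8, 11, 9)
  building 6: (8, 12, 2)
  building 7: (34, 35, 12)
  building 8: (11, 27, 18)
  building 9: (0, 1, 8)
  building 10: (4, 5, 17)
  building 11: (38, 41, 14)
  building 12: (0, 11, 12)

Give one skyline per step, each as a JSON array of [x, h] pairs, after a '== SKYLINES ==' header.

== SKYLINES ==
[[0,18],[11,0]]
[[0,18],[11,0],[32,6],[34,0]]
[[0,18],[11,0],[32,6],[34,0]]
[[0,18],[11,0],[12,18],[16,0],[32,6],[34,0]]
[[0,18],[11,0],[12,18],[16,0],[32,6],[34,0]]
[[0,18],[11,2],[12,18],[16,0],[32,6],[34,0]]
[[0,18],[11,2],[12,18],[16,0],[32,6],[34,12],[35,0]]
[[0,18],[27,0],[32,6],[34,12],[35,0]]
[[0,18],[27,0],[32,6],[34,12],[35,0]]
[[0,18],[27,0],[32,6],[34,12],[35,0]]
[[0,18],[27,0],[32,6],[34,12],[35,0],[38,14],[41,0]]
[[0,18],[27,0],[32,6],[34,12],[35,0],[38,14],[41,0]]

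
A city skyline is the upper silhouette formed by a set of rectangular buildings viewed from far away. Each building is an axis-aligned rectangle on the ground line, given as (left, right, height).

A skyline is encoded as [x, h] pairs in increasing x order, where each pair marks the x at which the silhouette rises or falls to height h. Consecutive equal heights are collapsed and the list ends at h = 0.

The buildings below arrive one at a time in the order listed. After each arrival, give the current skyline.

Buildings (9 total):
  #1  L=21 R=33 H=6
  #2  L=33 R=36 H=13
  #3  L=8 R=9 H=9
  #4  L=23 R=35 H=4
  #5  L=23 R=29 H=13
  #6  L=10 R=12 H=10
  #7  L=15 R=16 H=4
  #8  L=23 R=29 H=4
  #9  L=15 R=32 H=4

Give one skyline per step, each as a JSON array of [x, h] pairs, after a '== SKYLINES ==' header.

== SKYLINES ==
[[21,6],[33,0]]
[[21,6],[33,13],[36,0]]
[[8,9],[9,0],[21,6],[33,13],[36,0]]
[[8,9],[9,0],[21,6],[33,13],[36,0]]
[[8,9],[9,0],[21,6],[23,13],[29,6],[33,13],[36,0]]
[[8,9],[9,0],[10,10],[12,0],[21,6],[23,13],[29,6],[33,13],[36,0]]
[[8,9],[9,0],[10,10],[12,0],[15,4],[16,0],[21,6],[23,13],[29,6],[33,13],[36,0]]
[[8,9],[9,0],[10,10],[12,0],[15,4],[16,0],[21,6],[23,13],[29,6],[33,13],[36,0]]
[[8,9],[9,0],[10,10],[12,0],[15,4],[21,6],[23,13],[29,6],[33,13],[36,0]]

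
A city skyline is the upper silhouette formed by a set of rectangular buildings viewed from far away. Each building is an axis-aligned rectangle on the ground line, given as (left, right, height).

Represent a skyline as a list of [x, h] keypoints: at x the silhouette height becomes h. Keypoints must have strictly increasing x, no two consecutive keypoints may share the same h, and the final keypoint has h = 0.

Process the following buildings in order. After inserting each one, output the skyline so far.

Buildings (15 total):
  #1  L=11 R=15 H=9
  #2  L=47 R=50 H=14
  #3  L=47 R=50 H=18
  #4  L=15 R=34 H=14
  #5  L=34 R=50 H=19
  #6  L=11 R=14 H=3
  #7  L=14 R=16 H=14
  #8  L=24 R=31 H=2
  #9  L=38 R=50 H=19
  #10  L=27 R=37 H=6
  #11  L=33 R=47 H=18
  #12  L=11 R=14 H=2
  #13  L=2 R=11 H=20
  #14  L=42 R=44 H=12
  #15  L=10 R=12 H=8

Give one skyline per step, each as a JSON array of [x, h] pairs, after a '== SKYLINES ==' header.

== SKYLINES ==
[[11,9],[15,0]]
[[11,9],[15,0],[47,14],[50,0]]
[[11,9],[15,0],[47,18],[50,0]]
[[11,9],[15,14],[34,0],[47,18],[50,0]]
[[11,9],[15,14],[34,19],[50,0]]
[[11,9],[15,14],[34,19],[50,0]]
[[11,9],[14,14],[34,19],[50,0]]
[[11,9],[14,14],[34,19],[50,0]]
[[11,9],[14,14],[34,19],[50,0]]
[[11,9],[14,14],[34,19],[50,0]]
[[11,9],[14,14],[33,18],[34,19],[50,0]]
[[11,9],[14,14],[33,18],[34,19],[50,0]]
[[2,20],[11,9],[14,14],[33,18],[34,19],[50,0]]
[[2,20],[11,9],[14,14],[33,18],[34,19],[50,0]]
[[2,20],[11,9],[14,14],[33,18],[34,19],[50,0]]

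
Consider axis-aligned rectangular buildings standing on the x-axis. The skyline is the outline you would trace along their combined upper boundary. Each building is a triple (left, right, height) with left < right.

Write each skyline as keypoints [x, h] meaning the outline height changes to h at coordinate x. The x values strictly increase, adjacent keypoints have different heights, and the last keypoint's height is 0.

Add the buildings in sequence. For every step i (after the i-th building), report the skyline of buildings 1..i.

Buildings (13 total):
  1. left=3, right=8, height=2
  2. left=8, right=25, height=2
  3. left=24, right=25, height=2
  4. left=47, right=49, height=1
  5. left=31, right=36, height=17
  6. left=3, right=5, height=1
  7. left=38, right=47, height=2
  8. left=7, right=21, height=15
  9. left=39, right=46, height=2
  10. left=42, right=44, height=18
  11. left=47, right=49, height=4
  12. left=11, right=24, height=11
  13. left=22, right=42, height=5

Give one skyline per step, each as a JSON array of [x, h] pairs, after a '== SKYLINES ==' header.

== SKYLINES ==
[[3,2],[8,0]]
[[3,2],[25,0]]
[[3,2],[25,0]]
[[3,2],[25,0],[47,1],[49,0]]
[[3,2],[25,0],[31,17],[36,0],[47,1],[49,0]]
[[3,2],[25,0],[31,17],[36,0],[47,1],[49,0]]
[[3,2],[25,0],[31,17],[36,0],[38,2],[47,1],[49,0]]
[[3,2],[7,15],[21,2],[25,0],[31,17],[36,0],[38,2],[47,1],[49,0]]
[[3,2],[7,15],[21,2],[25,0],[31,17],[36,0],[38,2],[47,1],[49,0]]
[[3,2],[7,15],[21,2],[25,0],[31,17],[36,0],[38,2],[42,18],[44,2],[47,1],[49,0]]
[[3,2],[7,15],[21,2],[25,0],[31,17],[36,0],[38,2],[42,18],[44,2],[47,4],[49,0]]
[[3,2],[7,15],[21,11],[24,2],[25,0],[31,17],[36,0],[38,2],[42,18],[44,2],[47,4],[49,0]]
[[3,2],[7,15],[21,11],[24,5],[31,17],[36,5],[42,18],[44,2],[47,4],[49,0]]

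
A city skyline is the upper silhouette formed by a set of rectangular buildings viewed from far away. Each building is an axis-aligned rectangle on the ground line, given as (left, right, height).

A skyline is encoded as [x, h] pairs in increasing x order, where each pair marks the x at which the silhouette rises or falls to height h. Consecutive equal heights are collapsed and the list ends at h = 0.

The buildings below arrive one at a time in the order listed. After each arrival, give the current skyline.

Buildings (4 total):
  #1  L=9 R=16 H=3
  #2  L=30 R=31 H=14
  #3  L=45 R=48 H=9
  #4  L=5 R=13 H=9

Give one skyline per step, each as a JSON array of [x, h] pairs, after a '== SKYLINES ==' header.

== SKYLINES ==
[[9,3],[16,0]]
[[9,3],[16,0],[30,14],[31,0]]
[[9,3],[16,0],[30,14],[31,0],[45,9],[48,0]]
[[5,9],[13,3],[16,0],[30,14],[31,0],[45,9],[48,0]]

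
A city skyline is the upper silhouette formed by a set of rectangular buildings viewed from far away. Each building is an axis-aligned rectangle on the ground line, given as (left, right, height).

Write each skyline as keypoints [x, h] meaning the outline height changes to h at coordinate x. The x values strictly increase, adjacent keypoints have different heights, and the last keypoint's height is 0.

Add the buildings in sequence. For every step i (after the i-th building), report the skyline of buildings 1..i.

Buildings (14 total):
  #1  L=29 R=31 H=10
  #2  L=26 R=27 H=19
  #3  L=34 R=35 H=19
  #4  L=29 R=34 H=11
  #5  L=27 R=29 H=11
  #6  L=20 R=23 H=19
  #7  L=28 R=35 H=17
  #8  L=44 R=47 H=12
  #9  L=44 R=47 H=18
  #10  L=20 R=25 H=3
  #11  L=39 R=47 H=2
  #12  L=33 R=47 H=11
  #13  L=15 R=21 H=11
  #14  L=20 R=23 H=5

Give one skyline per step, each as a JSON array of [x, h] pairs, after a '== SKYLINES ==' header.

== SKYLINES ==
[[29,10],[31,0]]
[[26,19],[27,0],[29,10],[31,0]]
[[26,19],[27,0],[29,10],[31,0],[34,19],[35,0]]
[[26,19],[27,0],[29,11],[34,19],[35,0]]
[[26,19],[27,11],[34,19],[35,0]]
[[20,19],[23,0],[26,19],[27,11],[34,19],[35,0]]
[[20,19],[23,0],[26,19],[27,11],[28,17],[34,19],[35,0]]
[[20,19],[23,0],[26,19],[27,11],[28,17],[34,19],[35,0],[44,12],[47,0]]
[[20,19],[23,0],[26,19],[27,11],[28,17],[34,19],[35,0],[44,18],[47,0]]
[[20,19],[23,3],[25,0],[26,19],[27,11],[28,17],[34,19],[35,0],[44,18],[47,0]]
[[20,19],[23,3],[25,0],[26,19],[27,11],[28,17],[34,19],[35,0],[39,2],[44,18],[47,0]]
[[20,19],[23,3],[25,0],[26,19],[27,11],[28,17],[34,19],[35,11],[44,18],[47,0]]
[[15,11],[20,19],[23,3],[25,0],[26,19],[27,11],[28,17],[34,19],[35,11],[44,18],[47,0]]
[[15,11],[20,19],[23,3],[25,0],[26,19],[27,11],[28,17],[34,19],[35,11],[44,18],[47,0]]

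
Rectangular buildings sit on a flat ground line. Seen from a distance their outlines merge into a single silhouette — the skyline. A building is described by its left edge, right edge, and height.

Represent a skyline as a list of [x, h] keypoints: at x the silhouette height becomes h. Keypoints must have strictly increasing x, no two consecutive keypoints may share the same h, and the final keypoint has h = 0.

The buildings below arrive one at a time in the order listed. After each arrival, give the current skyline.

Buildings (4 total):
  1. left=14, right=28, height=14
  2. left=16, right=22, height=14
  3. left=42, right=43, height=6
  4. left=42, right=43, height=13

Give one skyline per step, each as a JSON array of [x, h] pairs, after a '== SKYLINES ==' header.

== SKYLINES ==
[[14,14],[28,0]]
[[14,14],[28,0]]
[[14,14],[28,0],[42,6],[43,0]]
[[14,14],[28,0],[42,13],[43,0]]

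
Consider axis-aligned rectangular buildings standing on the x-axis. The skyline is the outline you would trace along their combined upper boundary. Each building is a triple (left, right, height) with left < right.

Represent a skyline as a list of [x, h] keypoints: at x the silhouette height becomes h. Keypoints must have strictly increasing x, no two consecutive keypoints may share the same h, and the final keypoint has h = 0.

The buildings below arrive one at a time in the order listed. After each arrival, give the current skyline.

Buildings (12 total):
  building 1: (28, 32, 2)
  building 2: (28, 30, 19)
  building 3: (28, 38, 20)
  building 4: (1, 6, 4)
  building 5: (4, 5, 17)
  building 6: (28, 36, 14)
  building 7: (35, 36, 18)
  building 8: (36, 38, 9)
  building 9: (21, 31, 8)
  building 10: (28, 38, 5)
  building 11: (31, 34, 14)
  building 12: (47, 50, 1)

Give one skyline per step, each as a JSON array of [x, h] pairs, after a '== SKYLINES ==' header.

== SKYLINES ==
[[28,2],[32,0]]
[[28,19],[30,2],[32,0]]
[[28,20],[38,0]]
[[1,4],[6,0],[28,20],[38,0]]
[[1,4],[4,17],[5,4],[6,0],[28,20],[38,0]]
[[1,4],[4,17],[5,4],[6,0],[28,20],[38,0]]
[[1,4],[4,17],[5,4],[6,0],[28,20],[38,0]]
[[1,4],[4,17],[5,4],[6,0],[28,20],[38,0]]
[[1,4],[4,17],[5,4],[6,0],[21,8],[28,20],[38,0]]
[[1,4],[4,17],[5,4],[6,0],[21,8],[28,20],[38,0]]
[[1,4],[4,17],[5,4],[6,0],[21,8],[28,20],[38,0]]
[[1,4],[4,17],[5,4],[6,0],[21,8],[28,20],[38,0],[47,1],[50,0]]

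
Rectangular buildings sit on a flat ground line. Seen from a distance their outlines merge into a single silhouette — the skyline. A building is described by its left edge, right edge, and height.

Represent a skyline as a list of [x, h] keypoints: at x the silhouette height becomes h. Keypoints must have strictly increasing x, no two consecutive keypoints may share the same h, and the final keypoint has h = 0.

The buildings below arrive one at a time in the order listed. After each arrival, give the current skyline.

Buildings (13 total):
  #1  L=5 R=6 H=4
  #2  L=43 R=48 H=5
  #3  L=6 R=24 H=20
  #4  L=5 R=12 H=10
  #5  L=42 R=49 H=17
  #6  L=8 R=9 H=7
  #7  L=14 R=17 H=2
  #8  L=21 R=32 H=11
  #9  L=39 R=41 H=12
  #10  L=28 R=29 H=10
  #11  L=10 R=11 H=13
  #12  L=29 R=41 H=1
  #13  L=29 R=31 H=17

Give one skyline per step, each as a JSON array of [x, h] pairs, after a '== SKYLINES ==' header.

== SKYLINES ==
[[5,4],[6,0]]
[[5,4],[6,0],[43,5],[48,0]]
[[5,4],[6,20],[24,0],[43,5],[48,0]]
[[5,10],[6,20],[24,0],[43,5],[48,0]]
[[5,10],[6,20],[24,0],[42,17],[49,0]]
[[5,10],[6,20],[24,0],[42,17],[49,0]]
[[5,10],[6,20],[24,0],[42,17],[49,0]]
[[5,10],[6,20],[24,11],[32,0],[42,17],[49,0]]
[[5,10],[6,20],[24,11],[32,0],[39,12],[41,0],[42,17],[49,0]]
[[5,10],[6,20],[24,11],[32,0],[39,12],[41,0],[42,17],[49,0]]
[[5,10],[6,20],[24,11],[32,0],[39,12],[41,0],[42,17],[49,0]]
[[5,10],[6,20],[24,11],[32,1],[39,12],[41,0],[42,17],[49,0]]
[[5,10],[6,20],[24,11],[29,17],[31,11],[32,1],[39,12],[41,0],[42,17],[49,0]]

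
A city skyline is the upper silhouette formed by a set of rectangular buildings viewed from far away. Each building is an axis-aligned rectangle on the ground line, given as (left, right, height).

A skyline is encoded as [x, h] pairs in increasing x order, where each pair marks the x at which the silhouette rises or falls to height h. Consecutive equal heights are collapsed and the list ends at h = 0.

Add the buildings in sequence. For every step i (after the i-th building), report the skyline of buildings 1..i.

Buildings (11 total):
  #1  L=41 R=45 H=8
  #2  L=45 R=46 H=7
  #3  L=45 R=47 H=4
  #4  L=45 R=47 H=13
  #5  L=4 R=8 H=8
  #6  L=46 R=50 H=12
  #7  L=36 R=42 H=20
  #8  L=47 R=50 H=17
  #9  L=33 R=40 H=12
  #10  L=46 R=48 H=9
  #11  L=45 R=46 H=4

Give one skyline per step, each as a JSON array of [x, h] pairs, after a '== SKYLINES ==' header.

== SKYLINES ==
[[41,8],[45,0]]
[[41,8],[45,7],[46,0]]
[[41,8],[45,7],[46,4],[47,0]]
[[41,8],[45,13],[47,0]]
[[4,8],[8,0],[41,8],[45,13],[47,0]]
[[4,8],[8,0],[41,8],[45,13],[47,12],[50,0]]
[[4,8],[8,0],[36,20],[42,8],[45,13],[47,12],[50,0]]
[[4,8],[8,0],[36,20],[42,8],[45,13],[47,17],[50,0]]
[[4,8],[8,0],[33,12],[36,20],[42,8],[45,13],[47,17],[50,0]]
[[4,8],[8,0],[33,12],[36,20],[42,8],[45,13],[47,17],[50,0]]
[[4,8],[8,0],[33,12],[36,20],[42,8],[45,13],[47,17],[50,0]]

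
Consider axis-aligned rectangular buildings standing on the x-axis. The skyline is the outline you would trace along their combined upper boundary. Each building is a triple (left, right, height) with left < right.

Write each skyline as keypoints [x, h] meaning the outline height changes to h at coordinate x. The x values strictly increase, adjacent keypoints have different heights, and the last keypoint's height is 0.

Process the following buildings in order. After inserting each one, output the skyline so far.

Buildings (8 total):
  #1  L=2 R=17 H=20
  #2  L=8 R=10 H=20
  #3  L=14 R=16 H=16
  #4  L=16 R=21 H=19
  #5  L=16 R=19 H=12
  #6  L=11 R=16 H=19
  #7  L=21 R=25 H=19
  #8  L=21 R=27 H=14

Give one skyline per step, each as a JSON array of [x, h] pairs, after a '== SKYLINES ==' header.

== SKYLINES ==
[[2,20],[17,0]]
[[2,20],[17,0]]
[[2,20],[17,0]]
[[2,20],[17,19],[21,0]]
[[2,20],[17,19],[21,0]]
[[2,20],[17,19],[21,0]]
[[2,20],[17,19],[25,0]]
[[2,20],[17,19],[25,14],[27,0]]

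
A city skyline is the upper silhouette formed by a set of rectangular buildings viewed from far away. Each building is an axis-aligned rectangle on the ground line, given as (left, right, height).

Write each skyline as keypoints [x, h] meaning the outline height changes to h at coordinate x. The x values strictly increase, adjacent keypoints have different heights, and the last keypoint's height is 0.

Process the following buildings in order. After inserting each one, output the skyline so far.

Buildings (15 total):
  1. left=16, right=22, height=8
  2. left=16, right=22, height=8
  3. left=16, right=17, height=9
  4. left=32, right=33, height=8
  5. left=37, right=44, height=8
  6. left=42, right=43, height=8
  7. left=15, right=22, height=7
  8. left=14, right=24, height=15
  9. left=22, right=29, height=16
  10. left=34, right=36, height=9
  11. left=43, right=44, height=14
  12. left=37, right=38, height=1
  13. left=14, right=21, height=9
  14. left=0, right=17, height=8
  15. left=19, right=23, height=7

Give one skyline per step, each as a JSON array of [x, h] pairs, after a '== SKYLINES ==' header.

== SKYLINES ==
[[16,8],[22,0]]
[[16,8],[22,0]]
[[16,9],[17,8],[22,0]]
[[16,9],[17,8],[22,0],[32,8],[33,0]]
[[16,9],[17,8],[22,0],[32,8],[33,0],[37,8],[44,0]]
[[16,9],[17,8],[22,0],[32,8],[33,0],[37,8],[44,0]]
[[15,7],[16,9],[17,8],[22,0],[32,8],[33,0],[37,8],[44,0]]
[[14,15],[24,0],[32,8],[33,0],[37,8],[44,0]]
[[14,15],[22,16],[29,0],[32,8],[33,0],[37,8],[44,0]]
[[14,15],[22,16],[29,0],[32,8],[33,0],[34,9],[36,0],[37,8],[44,0]]
[[14,15],[22,16],[29,0],[32,8],[33,0],[34,9],[36,0],[37,8],[43,14],[44,0]]
[[14,15],[22,16],[29,0],[32,8],[33,0],[34,9],[36,0],[37,8],[43,14],[44,0]]
[[14,15],[22,16],[29,0],[32,8],[33,0],[34,9],[36,0],[37,8],[43,14],[44,0]]
[[0,8],[14,15],[22,16],[29,0],[32,8],[33,0],[34,9],[36,0],[37,8],[43,14],[44,0]]
[[0,8],[14,15],[22,16],[29,0],[32,8],[33,0],[34,9],[36,0],[37,8],[43,14],[44,0]]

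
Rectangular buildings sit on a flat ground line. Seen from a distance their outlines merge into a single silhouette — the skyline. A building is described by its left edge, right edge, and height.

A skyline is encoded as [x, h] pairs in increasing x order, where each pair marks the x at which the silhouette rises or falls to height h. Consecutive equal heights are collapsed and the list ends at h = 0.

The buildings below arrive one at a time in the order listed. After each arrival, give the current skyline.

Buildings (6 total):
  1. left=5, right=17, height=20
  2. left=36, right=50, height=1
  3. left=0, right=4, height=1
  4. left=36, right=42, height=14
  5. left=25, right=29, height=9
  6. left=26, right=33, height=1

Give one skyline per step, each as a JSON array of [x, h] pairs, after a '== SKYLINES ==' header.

== SKYLINES ==
[[5,20],[17,0]]
[[5,20],[17,0],[36,1],[50,0]]
[[0,1],[4,0],[5,20],[17,0],[36,1],[50,0]]
[[0,1],[4,0],[5,20],[17,0],[36,14],[42,1],[50,0]]
[[0,1],[4,0],[5,20],[17,0],[25,9],[29,0],[36,14],[42,1],[50,0]]
[[0,1],[4,0],[5,20],[17,0],[25,9],[29,1],[33,0],[36,14],[42,1],[50,0]]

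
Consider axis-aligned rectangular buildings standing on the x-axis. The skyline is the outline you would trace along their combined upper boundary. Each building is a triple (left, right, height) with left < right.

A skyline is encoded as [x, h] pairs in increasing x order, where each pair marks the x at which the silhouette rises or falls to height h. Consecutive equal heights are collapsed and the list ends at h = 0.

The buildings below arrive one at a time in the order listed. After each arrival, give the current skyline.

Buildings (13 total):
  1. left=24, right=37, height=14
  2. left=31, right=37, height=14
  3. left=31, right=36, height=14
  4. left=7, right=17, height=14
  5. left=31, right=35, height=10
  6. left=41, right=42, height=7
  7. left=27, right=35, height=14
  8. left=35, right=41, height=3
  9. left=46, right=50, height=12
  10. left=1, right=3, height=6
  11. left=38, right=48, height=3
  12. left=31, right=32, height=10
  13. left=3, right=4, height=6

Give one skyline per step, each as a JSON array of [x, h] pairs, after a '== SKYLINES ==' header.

== SKYLINES ==
[[24,14],[37,0]]
[[24,14],[37,0]]
[[24,14],[37,0]]
[[7,14],[17,0],[24,14],[37,0]]
[[7,14],[17,0],[24,14],[37,0]]
[[7,14],[17,0],[24,14],[37,0],[41,7],[42,0]]
[[7,14],[17,0],[24,14],[37,0],[41,7],[42,0]]
[[7,14],[17,0],[24,14],[37,3],[41,7],[42,0]]
[[7,14],[17,0],[24,14],[37,3],[41,7],[42,0],[46,12],[50,0]]
[[1,6],[3,0],[7,14],[17,0],[24,14],[37,3],[41,7],[42,0],[46,12],[50,0]]
[[1,6],[3,0],[7,14],[17,0],[24,14],[37,3],[41,7],[42,3],[46,12],[50,0]]
[[1,6],[3,0],[7,14],[17,0],[24,14],[37,3],[41,7],[42,3],[46,12],[50,0]]
[[1,6],[4,0],[7,14],[17,0],[24,14],[37,3],[41,7],[42,3],[46,12],[50,0]]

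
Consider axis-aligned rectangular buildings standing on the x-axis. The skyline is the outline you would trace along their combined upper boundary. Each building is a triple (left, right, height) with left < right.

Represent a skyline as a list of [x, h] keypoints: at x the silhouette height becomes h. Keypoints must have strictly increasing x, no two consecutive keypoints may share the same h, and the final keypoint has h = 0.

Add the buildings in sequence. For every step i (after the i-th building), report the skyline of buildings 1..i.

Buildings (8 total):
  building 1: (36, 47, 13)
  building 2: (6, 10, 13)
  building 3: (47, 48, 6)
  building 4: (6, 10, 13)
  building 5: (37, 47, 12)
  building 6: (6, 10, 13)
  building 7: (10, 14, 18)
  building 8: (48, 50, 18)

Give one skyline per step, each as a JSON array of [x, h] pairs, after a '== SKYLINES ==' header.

== SKYLINES ==
[[36,13],[47,0]]
[[6,13],[10,0],[36,13],[47,0]]
[[6,13],[10,0],[36,13],[47,6],[48,0]]
[[6,13],[10,0],[36,13],[47,6],[48,0]]
[[6,13],[10,0],[36,13],[47,6],[48,0]]
[[6,13],[10,0],[36,13],[47,6],[48,0]]
[[6,13],[10,18],[14,0],[36,13],[47,6],[48,0]]
[[6,13],[10,18],[14,0],[36,13],[47,6],[48,18],[50,0]]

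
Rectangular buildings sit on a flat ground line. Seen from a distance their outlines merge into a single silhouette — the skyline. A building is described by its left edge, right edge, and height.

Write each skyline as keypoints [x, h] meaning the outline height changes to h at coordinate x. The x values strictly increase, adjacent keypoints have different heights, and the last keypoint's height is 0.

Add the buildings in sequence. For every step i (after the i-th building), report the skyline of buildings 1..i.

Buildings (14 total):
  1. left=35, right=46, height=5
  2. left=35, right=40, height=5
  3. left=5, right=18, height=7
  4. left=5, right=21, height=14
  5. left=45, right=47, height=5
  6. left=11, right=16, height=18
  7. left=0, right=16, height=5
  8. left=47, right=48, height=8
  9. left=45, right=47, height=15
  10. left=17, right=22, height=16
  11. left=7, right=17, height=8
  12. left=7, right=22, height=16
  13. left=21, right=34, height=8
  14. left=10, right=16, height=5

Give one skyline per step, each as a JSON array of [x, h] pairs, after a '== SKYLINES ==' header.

== SKYLINES ==
[[35,5],[46,0]]
[[35,5],[46,0]]
[[5,7],[18,0],[35,5],[46,0]]
[[5,14],[21,0],[35,5],[46,0]]
[[5,14],[21,0],[35,5],[47,0]]
[[5,14],[11,18],[16,14],[21,0],[35,5],[47,0]]
[[0,5],[5,14],[11,18],[16,14],[21,0],[35,5],[47,0]]
[[0,5],[5,14],[11,18],[16,14],[21,0],[35,5],[47,8],[48,0]]
[[0,5],[5,14],[11,18],[16,14],[21,0],[35,5],[45,15],[47,8],[48,0]]
[[0,5],[5,14],[11,18],[16,14],[17,16],[22,0],[35,5],[45,15],[47,8],[48,0]]
[[0,5],[5,14],[11,18],[16,14],[17,16],[22,0],[35,5],[45,15],[47,8],[48,0]]
[[0,5],[5,14],[7,16],[11,18],[16,16],[22,0],[35,5],[45,15],[47,8],[48,0]]
[[0,5],[5,14],[7,16],[11,18],[16,16],[22,8],[34,0],[35,5],[45,15],[47,8],[48,0]]
[[0,5],[5,14],[7,16],[11,18],[16,16],[22,8],[34,0],[35,5],[45,15],[47,8],[48,0]]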